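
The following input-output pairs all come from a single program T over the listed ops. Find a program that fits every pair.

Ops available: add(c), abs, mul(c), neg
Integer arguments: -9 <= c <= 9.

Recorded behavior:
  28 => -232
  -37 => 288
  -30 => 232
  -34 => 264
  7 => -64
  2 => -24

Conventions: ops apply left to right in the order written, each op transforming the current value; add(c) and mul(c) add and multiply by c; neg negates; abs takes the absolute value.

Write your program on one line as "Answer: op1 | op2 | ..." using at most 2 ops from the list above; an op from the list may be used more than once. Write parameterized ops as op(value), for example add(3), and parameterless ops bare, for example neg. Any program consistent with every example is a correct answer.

add(1) | mul(-8)

Check, running the answer program on each example:
  28 -> 29 -> -232
  -37 -> -36 -> 288
  -30 -> -29 -> 232
  -34 -> -33 -> 264
  7 -> 8 -> -64
  2 -> 3 -> -24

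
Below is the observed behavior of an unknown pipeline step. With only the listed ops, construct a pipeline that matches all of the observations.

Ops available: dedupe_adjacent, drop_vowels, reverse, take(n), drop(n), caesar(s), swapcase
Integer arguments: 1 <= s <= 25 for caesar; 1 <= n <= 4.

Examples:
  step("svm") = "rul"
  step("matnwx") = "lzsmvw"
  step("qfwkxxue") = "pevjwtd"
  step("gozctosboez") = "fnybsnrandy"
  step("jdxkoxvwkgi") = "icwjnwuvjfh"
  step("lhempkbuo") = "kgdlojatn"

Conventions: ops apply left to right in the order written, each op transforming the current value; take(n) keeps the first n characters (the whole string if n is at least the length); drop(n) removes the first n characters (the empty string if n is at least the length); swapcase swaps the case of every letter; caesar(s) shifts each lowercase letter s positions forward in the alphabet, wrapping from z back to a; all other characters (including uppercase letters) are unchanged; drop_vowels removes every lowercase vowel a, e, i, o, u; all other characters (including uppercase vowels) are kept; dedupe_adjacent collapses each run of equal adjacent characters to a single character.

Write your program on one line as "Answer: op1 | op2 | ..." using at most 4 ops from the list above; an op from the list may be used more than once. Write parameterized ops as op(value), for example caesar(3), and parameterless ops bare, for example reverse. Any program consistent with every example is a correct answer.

caesar(21) | caesar(4) | dedupe_adjacent

Check, running the answer program on each example:
  "svm" -> "nqh" -> "rul" -> "rul"
  "matnwx" -> "hvoirs" -> "lzsmvw" -> "lzsmvw"
  "qfwkxxue" -> "larfsspz" -> "pevjwwtd" -> "pevjwtd"
  "gozctosboez" -> "bjuxojnwjzu" -> "fnybsnrandy" -> "fnybsnrandy"
  "jdxkoxvwkgi" -> "eysfjsqrfbd" -> "icwjnwuvjfh" -> "icwjnwuvjfh"
  "lhempkbuo" -> "gczhkfwpj" -> "kgdlojatn" -> "kgdlojatn"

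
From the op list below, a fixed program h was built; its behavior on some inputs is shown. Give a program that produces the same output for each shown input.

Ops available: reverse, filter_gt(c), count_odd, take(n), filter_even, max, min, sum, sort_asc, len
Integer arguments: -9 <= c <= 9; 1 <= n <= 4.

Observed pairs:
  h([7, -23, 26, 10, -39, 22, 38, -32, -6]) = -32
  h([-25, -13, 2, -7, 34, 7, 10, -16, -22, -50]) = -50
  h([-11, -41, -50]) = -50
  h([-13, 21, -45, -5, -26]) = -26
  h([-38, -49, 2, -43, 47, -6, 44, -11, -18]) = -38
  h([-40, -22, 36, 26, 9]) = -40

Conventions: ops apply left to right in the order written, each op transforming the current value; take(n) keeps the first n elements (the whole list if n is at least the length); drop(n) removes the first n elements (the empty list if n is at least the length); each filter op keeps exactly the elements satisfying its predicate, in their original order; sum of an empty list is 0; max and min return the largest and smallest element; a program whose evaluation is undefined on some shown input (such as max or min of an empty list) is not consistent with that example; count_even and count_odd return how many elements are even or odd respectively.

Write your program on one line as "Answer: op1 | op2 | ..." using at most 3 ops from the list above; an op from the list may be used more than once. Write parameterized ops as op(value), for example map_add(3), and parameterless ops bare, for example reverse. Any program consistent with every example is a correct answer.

filter_even | min

Check, running the answer program on each example:
  [7, -23, 26, 10, -39, 22, 38, -32, -6] -> [26, 10, 22, 38, -32, -6] -> -32
  [-25, -13, 2, -7, 34, 7, 10, -16, -22, -50] -> [2, 34, 10, -16, -22, -50] -> -50
  [-11, -41, -50] -> [-50] -> -50
  [-13, 21, -45, -5, -26] -> [-26] -> -26
  [-38, -49, 2, -43, 47, -6, 44, -11, -18] -> [-38, 2, -6, 44, -18] -> -38
  [-40, -22, 36, 26, 9] -> [-40, -22, 36, 26] -> -40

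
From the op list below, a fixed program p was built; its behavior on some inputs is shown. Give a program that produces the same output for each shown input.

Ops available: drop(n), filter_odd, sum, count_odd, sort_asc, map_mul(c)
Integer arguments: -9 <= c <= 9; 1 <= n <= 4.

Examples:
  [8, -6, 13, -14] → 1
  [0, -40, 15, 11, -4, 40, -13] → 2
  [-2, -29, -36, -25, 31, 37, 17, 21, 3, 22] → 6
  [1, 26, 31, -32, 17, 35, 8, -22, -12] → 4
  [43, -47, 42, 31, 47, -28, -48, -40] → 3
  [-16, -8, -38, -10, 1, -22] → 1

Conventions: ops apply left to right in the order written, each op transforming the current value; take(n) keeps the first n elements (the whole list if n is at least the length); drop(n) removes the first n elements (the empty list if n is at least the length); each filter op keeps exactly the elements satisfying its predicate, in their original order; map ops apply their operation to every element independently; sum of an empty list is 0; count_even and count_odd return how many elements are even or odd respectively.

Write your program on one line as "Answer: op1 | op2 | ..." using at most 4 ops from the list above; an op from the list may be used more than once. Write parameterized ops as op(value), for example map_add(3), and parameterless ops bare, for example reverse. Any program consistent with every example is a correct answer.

sort_asc | drop(2) | map_mul(-5) | count_odd

Check, running the answer program on each example:
  [8, -6, 13, -14] -> [-14, -6, 8, 13] -> [8, 13] -> [-40, -65] -> 1
  [0, -40, 15, 11, -4, 40, -13] -> [-40, -13, -4, 0, 11, 15, 40] -> [-4, 0, 11, 15, 40] -> [20, 0, -55, -75, -200] -> 2
  [-2, -29, -36, -25, 31, 37, 17, 21, 3, 22] -> [-36, -29, -25, -2, 3, 17, 21, 22, 31, 37] -> [-25, -2, 3, 17, 21, 22, 31, 37] -> [125, 10, -15, -85, -105, -110, -155, -185] -> 6
  [1, 26, 31, -32, 17, 35, 8, -22, -12] -> [-32, -22, -12, 1, 8, 17, 26, 31, 35] -> [-12, 1, 8, 17, 26, 31, 35] -> [60, -5, -40, -85, -130, -155, -175] -> 4
  [43, -47, 42, 31, 47, -28, -48, -40] -> [-48, -47, -40, -28, 31, 42, 43, 47] -> [-40, -28, 31, 42, 43, 47] -> [200, 140, -155, -210, -215, -235] -> 3
  [-16, -8, -38, -10, 1, -22] -> [-38, -22, -16, -10, -8, 1] -> [-16, -10, -8, 1] -> [80, 50, 40, -5] -> 1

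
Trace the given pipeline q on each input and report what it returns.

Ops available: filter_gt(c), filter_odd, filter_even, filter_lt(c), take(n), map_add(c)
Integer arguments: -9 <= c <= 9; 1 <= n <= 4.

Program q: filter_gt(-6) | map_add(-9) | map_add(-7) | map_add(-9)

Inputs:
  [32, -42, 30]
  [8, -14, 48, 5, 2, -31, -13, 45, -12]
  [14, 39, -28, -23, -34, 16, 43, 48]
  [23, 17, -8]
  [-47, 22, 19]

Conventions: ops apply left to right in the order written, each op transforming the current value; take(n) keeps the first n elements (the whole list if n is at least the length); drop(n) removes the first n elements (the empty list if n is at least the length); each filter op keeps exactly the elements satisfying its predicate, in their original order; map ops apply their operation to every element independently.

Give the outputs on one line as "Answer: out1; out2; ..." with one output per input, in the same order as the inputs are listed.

[7, 5]; [-17, 23, -20, -23, 20]; [-11, 14, -9, 18, 23]; [-2, -8]; [-3, -6]

Execution, op by op:
  [32, -42, 30] -> [32, 30] -> [23, 21] -> [16, 14] -> [7, 5]
  [8, -14, 48, 5, 2, -31, -13, 45, -12] -> [8, 48, 5, 2, 45] -> [-1, 39, -4, -7, 36] -> [-8, 32, -11, -14, 29] -> [-17, 23, -20, -23, 20]
  [14, 39, -28, -23, -34, 16, 43, 48] -> [14, 39, 16, 43, 48] -> [5, 30, 7, 34, 39] -> [-2, 23, 0, 27, 32] -> [-11, 14, -9, 18, 23]
  [23, 17, -8] -> [23, 17] -> [14, 8] -> [7, 1] -> [-2, -8]
  [-47, 22, 19] -> [22, 19] -> [13, 10] -> [6, 3] -> [-3, -6]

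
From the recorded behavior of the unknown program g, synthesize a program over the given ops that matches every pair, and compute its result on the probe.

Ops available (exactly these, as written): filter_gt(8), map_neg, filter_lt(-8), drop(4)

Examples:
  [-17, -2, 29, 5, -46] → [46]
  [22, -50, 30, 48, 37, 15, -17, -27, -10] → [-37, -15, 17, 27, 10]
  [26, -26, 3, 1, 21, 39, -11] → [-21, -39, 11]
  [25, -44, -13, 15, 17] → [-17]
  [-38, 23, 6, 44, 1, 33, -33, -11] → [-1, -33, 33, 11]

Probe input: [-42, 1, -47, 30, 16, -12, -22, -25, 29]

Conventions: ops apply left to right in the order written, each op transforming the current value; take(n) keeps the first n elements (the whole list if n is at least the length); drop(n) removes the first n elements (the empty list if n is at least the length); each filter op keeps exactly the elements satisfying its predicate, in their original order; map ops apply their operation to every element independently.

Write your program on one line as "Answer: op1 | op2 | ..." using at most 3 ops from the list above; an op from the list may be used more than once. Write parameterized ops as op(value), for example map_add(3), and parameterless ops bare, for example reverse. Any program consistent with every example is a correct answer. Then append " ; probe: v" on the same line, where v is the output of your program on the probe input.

map_neg | drop(4) ; probe: [-16, 12, 22, 25, -29]

Check, running the answer program on each example:
  [-17, -2, 29, 5, -46] -> [17, 2, -29, -5, 46] -> [46]
  [22, -50, 30, 48, 37, 15, -17, -27, -10] -> [-22, 50, -30, -48, -37, -15, 17, 27, 10] -> [-37, -15, 17, 27, 10]
  [26, -26, 3, 1, 21, 39, -11] -> [-26, 26, -3, -1, -21, -39, 11] -> [-21, -39, 11]
  [25, -44, -13, 15, 17] -> [-25, 44, 13, -15, -17] -> [-17]
  [-38, 23, 6, 44, 1, 33, -33, -11] -> [38, -23, -6, -44, -1, -33, 33, 11] -> [-1, -33, 33, 11]
  probe: [-42, 1, -47, 30, 16, -12, -22, -25, 29] -> [42, -1, 47, -30, -16, 12, 22, 25, -29] -> [-16, 12, 22, 25, -29]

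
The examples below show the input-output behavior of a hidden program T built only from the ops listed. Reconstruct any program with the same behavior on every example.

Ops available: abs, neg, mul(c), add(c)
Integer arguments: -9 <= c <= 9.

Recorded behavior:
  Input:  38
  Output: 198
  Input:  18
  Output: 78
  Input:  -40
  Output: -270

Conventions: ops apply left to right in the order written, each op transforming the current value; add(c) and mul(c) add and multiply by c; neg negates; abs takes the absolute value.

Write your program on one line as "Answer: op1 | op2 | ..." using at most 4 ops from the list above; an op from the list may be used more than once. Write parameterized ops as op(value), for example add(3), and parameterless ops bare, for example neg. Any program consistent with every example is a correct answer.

neg | add(5) | neg | mul(6)

Check, running the answer program on each example:
  38 -> -38 -> -33 -> 33 -> 198
  18 -> -18 -> -13 -> 13 -> 78
  -40 -> 40 -> 45 -> -45 -> -270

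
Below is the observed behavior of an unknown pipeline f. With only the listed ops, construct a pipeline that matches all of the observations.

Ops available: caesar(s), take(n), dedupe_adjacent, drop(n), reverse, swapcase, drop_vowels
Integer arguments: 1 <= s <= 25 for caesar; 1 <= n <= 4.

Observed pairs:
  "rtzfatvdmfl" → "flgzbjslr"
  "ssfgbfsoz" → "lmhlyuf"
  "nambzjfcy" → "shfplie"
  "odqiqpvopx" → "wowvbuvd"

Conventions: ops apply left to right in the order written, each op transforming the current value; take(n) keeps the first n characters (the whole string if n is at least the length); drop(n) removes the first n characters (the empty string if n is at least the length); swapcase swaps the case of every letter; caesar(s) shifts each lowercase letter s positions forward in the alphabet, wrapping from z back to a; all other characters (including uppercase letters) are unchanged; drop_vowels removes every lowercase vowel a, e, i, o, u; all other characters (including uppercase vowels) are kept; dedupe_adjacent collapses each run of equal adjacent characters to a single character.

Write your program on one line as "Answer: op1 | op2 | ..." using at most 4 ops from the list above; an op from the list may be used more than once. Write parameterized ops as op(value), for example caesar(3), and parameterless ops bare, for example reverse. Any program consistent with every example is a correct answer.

caesar(6) | swapcase | drop(2) | swapcase

Check, running the answer program on each example:
  "rtzfatvdmfl" -> "xzflgzbjslr" -> "XZFLGZBJSLR" -> "FLGZBJSLR" -> "flgzbjslr"
  "ssfgbfsoz" -> "yylmhlyuf" -> "YYLMHLYUF" -> "LMHLYUF" -> "lmhlyuf"
  "nambzjfcy" -> "tgshfplie" -> "TGSHFPLIE" -> "SHFPLIE" -> "shfplie"
  "odqiqpvopx" -> "ujwowvbuvd" -> "UJWOWVBUVD" -> "WOWVBUVD" -> "wowvbuvd"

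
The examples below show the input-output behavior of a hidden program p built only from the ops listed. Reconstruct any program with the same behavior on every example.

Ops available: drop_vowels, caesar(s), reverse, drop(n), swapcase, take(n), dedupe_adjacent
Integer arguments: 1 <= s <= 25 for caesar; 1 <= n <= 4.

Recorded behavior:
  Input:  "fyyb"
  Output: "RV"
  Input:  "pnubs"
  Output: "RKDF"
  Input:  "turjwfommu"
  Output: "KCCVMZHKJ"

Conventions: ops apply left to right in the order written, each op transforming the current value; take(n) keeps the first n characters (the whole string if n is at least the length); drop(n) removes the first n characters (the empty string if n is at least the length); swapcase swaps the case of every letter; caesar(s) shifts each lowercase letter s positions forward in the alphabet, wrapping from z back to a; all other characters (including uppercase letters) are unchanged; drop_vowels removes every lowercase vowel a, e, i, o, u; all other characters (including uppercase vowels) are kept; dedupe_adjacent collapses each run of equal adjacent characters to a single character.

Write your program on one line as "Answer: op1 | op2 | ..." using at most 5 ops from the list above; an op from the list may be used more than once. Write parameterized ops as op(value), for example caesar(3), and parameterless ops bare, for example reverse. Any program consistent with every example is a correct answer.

caesar(16) | reverse | drop_vowels | swapcase

Check, running the answer program on each example:
  "fyyb" -> "voor" -> "roov" -> "rv" -> "RV"
  "pnubs" -> "fdkri" -> "irkdf" -> "rkdf" -> "RKDF"
  "turjwfommu" -> "jkhzmvecck" -> "kccevmzhkj" -> "kccvmzhkj" -> "KCCVMZHKJ"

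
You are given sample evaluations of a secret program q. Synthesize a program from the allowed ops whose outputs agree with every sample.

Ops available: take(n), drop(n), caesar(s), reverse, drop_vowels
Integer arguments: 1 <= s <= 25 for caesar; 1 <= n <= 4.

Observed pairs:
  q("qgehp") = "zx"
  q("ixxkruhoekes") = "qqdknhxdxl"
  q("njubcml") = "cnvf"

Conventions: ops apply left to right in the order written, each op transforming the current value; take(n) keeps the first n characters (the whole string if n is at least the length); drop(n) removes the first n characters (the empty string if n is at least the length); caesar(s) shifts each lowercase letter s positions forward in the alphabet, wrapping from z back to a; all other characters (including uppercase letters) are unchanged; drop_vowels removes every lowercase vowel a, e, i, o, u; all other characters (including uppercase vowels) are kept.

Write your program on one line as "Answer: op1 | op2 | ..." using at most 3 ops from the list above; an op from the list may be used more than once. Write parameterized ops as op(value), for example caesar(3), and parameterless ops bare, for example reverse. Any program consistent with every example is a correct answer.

caesar(19) | drop(1) | drop_vowels

Check, running the answer program on each example:
  "qgehp" -> "jzxai" -> "zxai" -> "zx"
  "ixxkruhoekes" -> "bqqdknahxdxl" -> "qqdknahxdxl" -> "qqdknhxdxl"
  "njubcml" -> "gcnuvfe" -> "cnuvfe" -> "cnvf"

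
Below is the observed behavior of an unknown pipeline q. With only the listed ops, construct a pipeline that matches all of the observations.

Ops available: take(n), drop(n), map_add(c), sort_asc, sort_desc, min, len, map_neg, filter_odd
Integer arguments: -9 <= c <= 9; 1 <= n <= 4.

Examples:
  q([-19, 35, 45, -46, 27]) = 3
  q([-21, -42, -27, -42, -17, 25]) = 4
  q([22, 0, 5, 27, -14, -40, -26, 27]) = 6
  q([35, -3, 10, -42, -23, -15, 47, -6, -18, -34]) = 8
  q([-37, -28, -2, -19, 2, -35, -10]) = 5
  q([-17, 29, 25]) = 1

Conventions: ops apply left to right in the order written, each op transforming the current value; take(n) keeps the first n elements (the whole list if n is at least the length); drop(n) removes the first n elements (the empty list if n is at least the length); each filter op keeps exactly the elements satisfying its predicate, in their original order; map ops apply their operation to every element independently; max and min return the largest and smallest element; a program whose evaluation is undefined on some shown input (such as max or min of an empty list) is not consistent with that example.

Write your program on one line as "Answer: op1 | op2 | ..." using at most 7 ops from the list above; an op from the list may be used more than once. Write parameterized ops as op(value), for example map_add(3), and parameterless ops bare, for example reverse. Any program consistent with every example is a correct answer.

sort_desc | drop(2) | map_neg | sort_desc | map_neg | len

Check, running the answer program on each example:
  [-19, 35, 45, -46, 27] -> [45, 35, 27, -19, -46] -> [27, -19, -46] -> [-27, 19, 46] -> [46, 19, -27] -> [-46, -19, 27] -> 3
  [-21, -42, -27, -42, -17, 25] -> [25, -17, -21, -27, -42, -42] -> [-21, -27, -42, -42] -> [21, 27, 42, 42] -> [42, 42, 27, 21] -> [-42, -42, -27, -21] -> 4
  [22, 0, 5, 27, -14, -40, -26, 27] -> [27, 27, 22, 5, 0, -14, -26, -40] -> [22, 5, 0, -14, -26, -40] -> [-22, -5, 0, 14, 26, 40] -> [40, 26, 14, 0, -5, -22] -> [-40, -26, -14, 0, 5, 22] -> 6
  [35, -3, 10, -42, -23, -15, 47, -6, -18, -34] -> [47, 35, 10, -3, -6, -15, -18, -23, -34, -42] -> [10, -3, -6, -15, -18, -23, -34, -42] -> [-10, 3, 6, 15, 18, 23, 34, 42] -> [42, 34, 23, 18, 15, 6, 3, -10] -> [-42, -34, -23, -18, -15, -6, -3, 10] -> 8
  [-37, -28, -2, -19, 2, -35, -10] -> [2, -2, -10, -19, -28, -35, -37] -> [-10, -19, -28, -35, -37] -> [10, 19, 28, 35, 37] -> [37, 35, 28, 19, 10] -> [-37, -35, -28, -19, -10] -> 5
  [-17, 29, 25] -> [29, 25, -17] -> [-17] -> [17] -> [17] -> [-17] -> 1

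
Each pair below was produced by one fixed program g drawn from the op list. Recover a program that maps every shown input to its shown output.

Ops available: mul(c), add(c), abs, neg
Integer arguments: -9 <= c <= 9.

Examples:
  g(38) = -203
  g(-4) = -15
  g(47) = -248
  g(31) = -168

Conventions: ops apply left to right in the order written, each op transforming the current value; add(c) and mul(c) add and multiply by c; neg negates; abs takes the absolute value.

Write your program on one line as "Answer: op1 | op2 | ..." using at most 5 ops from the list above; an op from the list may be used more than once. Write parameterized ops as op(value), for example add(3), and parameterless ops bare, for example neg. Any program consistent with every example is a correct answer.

mul(-5) | add(-9) | abs | neg | add(-4)

Check, running the answer program on each example:
  38 -> -190 -> -199 -> 199 -> -199 -> -203
  -4 -> 20 -> 11 -> 11 -> -11 -> -15
  47 -> -235 -> -244 -> 244 -> -244 -> -248
  31 -> -155 -> -164 -> 164 -> -164 -> -168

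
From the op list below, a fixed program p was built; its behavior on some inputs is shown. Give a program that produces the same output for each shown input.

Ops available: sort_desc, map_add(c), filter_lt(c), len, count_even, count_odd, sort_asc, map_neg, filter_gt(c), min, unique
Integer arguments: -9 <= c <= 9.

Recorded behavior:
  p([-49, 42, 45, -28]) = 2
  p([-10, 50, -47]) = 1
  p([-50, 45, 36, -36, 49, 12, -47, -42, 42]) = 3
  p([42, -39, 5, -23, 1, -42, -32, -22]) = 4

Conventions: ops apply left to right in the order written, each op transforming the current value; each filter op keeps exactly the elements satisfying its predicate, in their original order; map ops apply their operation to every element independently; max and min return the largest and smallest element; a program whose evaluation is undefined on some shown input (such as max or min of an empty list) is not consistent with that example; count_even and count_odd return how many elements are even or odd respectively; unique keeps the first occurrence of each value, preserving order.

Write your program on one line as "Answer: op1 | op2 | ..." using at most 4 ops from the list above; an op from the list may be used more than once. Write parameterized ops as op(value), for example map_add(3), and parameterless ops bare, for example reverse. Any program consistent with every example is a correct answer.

map_neg | map_add(9) | count_even

Check, running the answer program on each example:
  [-49, 42, 45, -28] -> [49, -42, -45, 28] -> [58, -33, -36, 37] -> 2
  [-10, 50, -47] -> [10, -50, 47] -> [19, -41, 56] -> 1
  [-50, 45, 36, -36, 49, 12, -47, -42, 42] -> [50, -45, -36, 36, -49, -12, 47, 42, -42] -> [59, -36, -27, 45, -40, -3, 56, 51, -33] -> 3
  [42, -39, 5, -23, 1, -42, -32, -22] -> [-42, 39, -5, 23, -1, 42, 32, 22] -> [-33, 48, 4, 32, 8, 51, 41, 31] -> 4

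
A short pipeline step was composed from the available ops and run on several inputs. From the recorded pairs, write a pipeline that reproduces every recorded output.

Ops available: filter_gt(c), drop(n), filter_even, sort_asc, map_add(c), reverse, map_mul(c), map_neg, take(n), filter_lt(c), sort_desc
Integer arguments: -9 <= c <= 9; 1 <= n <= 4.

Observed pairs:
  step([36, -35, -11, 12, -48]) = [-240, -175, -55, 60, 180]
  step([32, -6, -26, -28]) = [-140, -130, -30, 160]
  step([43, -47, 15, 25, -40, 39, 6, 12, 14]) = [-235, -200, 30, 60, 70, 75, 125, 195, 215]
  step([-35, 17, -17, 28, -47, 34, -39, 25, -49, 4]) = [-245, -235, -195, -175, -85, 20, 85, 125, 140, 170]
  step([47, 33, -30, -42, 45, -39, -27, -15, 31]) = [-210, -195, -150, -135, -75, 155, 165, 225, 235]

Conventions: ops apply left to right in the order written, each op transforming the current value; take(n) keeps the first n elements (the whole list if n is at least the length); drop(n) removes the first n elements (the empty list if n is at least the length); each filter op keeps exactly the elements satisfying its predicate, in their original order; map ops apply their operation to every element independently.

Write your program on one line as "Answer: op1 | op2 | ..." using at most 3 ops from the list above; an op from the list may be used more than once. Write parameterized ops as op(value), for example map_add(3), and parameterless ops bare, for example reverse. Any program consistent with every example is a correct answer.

sort_desc | reverse | map_mul(5)

Check, running the answer program on each example:
  [36, -35, -11, 12, -48] -> [36, 12, -11, -35, -48] -> [-48, -35, -11, 12, 36] -> [-240, -175, -55, 60, 180]
  [32, -6, -26, -28] -> [32, -6, -26, -28] -> [-28, -26, -6, 32] -> [-140, -130, -30, 160]
  [43, -47, 15, 25, -40, 39, 6, 12, 14] -> [43, 39, 25, 15, 14, 12, 6, -40, -47] -> [-47, -40, 6, 12, 14, 15, 25, 39, 43] -> [-235, -200, 30, 60, 70, 75, 125, 195, 215]
  [-35, 17, -17, 28, -47, 34, -39, 25, -49, 4] -> [34, 28, 25, 17, 4, -17, -35, -39, -47, -49] -> [-49, -47, -39, -35, -17, 4, 17, 25, 28, 34] -> [-245, -235, -195, -175, -85, 20, 85, 125, 140, 170]
  [47, 33, -30, -42, 45, -39, -27, -15, 31] -> [47, 45, 33, 31, -15, -27, -30, -39, -42] -> [-42, -39, -30, -27, -15, 31, 33, 45, 47] -> [-210, -195, -150, -135, -75, 155, 165, 225, 235]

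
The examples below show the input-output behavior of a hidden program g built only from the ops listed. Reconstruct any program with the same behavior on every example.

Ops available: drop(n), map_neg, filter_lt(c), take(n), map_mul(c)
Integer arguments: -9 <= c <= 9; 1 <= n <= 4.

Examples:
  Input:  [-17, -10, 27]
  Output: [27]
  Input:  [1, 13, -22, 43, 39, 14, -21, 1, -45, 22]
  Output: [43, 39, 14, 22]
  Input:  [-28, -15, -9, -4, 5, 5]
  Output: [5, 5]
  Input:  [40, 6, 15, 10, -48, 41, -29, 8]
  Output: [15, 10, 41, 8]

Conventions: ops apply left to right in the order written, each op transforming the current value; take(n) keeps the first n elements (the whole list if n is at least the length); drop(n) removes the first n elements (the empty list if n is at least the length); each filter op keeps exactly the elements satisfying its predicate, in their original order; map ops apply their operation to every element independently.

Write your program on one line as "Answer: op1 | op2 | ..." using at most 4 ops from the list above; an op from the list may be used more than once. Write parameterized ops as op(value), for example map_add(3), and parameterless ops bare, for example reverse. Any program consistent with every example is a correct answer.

drop(2) | map_neg | filter_lt(-1) | map_neg

Check, running the answer program on each example:
  [-17, -10, 27] -> [27] -> [-27] -> [-27] -> [27]
  [1, 13, -22, 43, 39, 14, -21, 1, -45, 22] -> [-22, 43, 39, 14, -21, 1, -45, 22] -> [22, -43, -39, -14, 21, -1, 45, -22] -> [-43, -39, -14, -22] -> [43, 39, 14, 22]
  [-28, -15, -9, -4, 5, 5] -> [-9, -4, 5, 5] -> [9, 4, -5, -5] -> [-5, -5] -> [5, 5]
  [40, 6, 15, 10, -48, 41, -29, 8] -> [15, 10, -48, 41, -29, 8] -> [-15, -10, 48, -41, 29, -8] -> [-15, -10, -41, -8] -> [15, 10, 41, 8]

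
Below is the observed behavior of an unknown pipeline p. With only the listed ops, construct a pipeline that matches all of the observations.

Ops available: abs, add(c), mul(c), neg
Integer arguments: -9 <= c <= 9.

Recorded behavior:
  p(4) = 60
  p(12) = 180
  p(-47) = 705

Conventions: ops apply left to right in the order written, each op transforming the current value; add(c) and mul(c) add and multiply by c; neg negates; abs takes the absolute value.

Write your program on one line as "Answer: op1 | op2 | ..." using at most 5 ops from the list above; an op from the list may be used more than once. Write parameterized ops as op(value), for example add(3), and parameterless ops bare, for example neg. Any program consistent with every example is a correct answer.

neg | mul(-5) | mul(-1) | mul(3) | abs

Check, running the answer program on each example:
  4 -> -4 -> 20 -> -20 -> -60 -> 60
  12 -> -12 -> 60 -> -60 -> -180 -> 180
  -47 -> 47 -> -235 -> 235 -> 705 -> 705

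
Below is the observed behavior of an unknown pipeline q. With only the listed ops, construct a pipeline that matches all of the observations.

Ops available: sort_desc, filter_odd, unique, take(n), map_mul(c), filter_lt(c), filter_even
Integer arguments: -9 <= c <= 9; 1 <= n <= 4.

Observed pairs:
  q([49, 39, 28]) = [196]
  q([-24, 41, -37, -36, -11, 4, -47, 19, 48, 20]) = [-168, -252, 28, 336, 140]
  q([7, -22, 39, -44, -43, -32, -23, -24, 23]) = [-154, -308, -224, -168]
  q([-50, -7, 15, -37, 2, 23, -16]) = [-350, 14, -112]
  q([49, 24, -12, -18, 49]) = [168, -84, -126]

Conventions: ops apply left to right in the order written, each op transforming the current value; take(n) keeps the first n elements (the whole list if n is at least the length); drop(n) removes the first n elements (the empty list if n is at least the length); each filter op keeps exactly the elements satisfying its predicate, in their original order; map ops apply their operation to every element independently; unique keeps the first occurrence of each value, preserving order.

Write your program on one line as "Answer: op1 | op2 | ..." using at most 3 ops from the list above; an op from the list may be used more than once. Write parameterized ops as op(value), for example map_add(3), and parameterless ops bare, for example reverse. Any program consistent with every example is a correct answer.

map_mul(7) | filter_even

Check, running the answer program on each example:
  [49, 39, 28] -> [343, 273, 196] -> [196]
  [-24, 41, -37, -36, -11, 4, -47, 19, 48, 20] -> [-168, 287, -259, -252, -77, 28, -329, 133, 336, 140] -> [-168, -252, 28, 336, 140]
  [7, -22, 39, -44, -43, -32, -23, -24, 23] -> [49, -154, 273, -308, -301, -224, -161, -168, 161] -> [-154, -308, -224, -168]
  [-50, -7, 15, -37, 2, 23, -16] -> [-350, -49, 105, -259, 14, 161, -112] -> [-350, 14, -112]
  [49, 24, -12, -18, 49] -> [343, 168, -84, -126, 343] -> [168, -84, -126]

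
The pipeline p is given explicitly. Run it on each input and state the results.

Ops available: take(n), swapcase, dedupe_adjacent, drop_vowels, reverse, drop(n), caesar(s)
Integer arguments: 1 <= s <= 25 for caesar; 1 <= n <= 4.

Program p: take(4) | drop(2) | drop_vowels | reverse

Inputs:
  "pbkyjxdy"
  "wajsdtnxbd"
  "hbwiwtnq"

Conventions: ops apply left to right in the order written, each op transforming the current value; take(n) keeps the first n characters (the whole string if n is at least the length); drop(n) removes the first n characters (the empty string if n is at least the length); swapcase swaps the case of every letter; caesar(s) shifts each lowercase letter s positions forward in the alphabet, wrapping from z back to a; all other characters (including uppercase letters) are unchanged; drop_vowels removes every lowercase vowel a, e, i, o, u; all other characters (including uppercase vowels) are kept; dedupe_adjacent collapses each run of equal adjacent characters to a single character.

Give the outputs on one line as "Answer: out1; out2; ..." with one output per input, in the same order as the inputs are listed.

Execution, op by op:
  "pbkyjxdy" -> "pbky" -> "ky" -> "ky" -> "yk"
  "wajsdtnxbd" -> "wajs" -> "js" -> "js" -> "sj"
  "hbwiwtnq" -> "hbwi" -> "wi" -> "w" -> "w"

"yk"; "sj"; "w"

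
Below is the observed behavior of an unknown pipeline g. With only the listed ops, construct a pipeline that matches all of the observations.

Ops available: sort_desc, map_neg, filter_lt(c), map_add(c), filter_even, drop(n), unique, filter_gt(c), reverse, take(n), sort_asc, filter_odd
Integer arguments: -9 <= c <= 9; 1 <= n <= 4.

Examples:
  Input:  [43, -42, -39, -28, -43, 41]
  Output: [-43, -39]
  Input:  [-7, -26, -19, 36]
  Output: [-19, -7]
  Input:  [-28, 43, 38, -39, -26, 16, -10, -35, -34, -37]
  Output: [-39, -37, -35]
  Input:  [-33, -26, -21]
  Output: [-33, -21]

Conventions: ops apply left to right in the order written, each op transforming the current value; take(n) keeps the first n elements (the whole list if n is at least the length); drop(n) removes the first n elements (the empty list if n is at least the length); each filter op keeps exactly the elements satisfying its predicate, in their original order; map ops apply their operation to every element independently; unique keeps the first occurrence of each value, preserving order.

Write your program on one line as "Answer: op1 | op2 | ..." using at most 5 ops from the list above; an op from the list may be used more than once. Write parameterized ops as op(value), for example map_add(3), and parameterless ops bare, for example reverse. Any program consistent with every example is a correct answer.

sort_asc | sort_desc | filter_odd | sort_asc | filter_lt(-3)

Check, running the answer program on each example:
  [43, -42, -39, -28, -43, 41] -> [-43, -42, -39, -28, 41, 43] -> [43, 41, -28, -39, -42, -43] -> [43, 41, -39, -43] -> [-43, -39, 41, 43] -> [-43, -39]
  [-7, -26, -19, 36] -> [-26, -19, -7, 36] -> [36, -7, -19, -26] -> [-7, -19] -> [-19, -7] -> [-19, -7]
  [-28, 43, 38, -39, -26, 16, -10, -35, -34, -37] -> [-39, -37, -35, -34, -28, -26, -10, 16, 38, 43] -> [43, 38, 16, -10, -26, -28, -34, -35, -37, -39] -> [43, -35, -37, -39] -> [-39, -37, -35, 43] -> [-39, -37, -35]
  [-33, -26, -21] -> [-33, -26, -21] -> [-21, -26, -33] -> [-21, -33] -> [-33, -21] -> [-33, -21]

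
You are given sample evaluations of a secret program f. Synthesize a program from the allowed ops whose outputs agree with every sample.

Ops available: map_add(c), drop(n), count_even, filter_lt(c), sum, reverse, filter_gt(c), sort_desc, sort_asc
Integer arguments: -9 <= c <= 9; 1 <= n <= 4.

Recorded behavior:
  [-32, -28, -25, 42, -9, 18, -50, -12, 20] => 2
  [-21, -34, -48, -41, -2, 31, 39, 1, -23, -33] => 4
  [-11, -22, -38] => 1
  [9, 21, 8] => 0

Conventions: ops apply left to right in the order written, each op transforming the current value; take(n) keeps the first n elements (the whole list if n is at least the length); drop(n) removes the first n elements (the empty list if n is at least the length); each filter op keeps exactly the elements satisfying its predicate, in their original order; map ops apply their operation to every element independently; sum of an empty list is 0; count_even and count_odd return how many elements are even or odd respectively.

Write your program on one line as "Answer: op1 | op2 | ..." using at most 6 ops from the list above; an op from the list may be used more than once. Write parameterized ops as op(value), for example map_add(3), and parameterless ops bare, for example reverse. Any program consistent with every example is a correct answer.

filter_lt(-5) | map_add(9) | reverse | sort_desc | count_even

Check, running the answer program on each example:
  [-32, -28, -25, 42, -9, 18, -50, -12, 20] -> [-32, -28, -25, -9, -50, -12] -> [-23, -19, -16, 0, -41, -3] -> [-3, -41, 0, -16, -19, -23] -> [0, -3, -16, -19, -23, -41] -> 2
  [-21, -34, -48, -41, -2, 31, 39, 1, -23, -33] -> [-21, -34, -48, -41, -23, -33] -> [-12, -25, -39, -32, -14, -24] -> [-24, -14, -32, -39, -25, -12] -> [-12, -14, -24, -25, -32, -39] -> 4
  [-11, -22, -38] -> [-11, -22, -38] -> [-2, -13, -29] -> [-29, -13, -2] -> [-2, -13, -29] -> 1
  [9, 21, 8] -> [] -> [] -> [] -> [] -> 0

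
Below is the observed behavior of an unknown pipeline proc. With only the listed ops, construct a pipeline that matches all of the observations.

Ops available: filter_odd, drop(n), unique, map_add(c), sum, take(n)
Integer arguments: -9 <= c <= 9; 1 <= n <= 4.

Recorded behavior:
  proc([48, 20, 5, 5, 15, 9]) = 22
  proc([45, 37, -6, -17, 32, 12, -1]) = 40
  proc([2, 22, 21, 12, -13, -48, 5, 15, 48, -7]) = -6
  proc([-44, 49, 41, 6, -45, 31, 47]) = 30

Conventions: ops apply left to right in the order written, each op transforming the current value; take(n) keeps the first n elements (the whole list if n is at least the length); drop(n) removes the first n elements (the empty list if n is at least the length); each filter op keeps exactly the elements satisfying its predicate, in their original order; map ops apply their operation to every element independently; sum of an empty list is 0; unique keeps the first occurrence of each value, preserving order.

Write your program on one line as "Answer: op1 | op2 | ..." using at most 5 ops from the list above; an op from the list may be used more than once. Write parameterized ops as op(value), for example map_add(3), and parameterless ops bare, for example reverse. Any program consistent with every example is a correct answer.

map_add(8) | map_add(-4) | map_add(-5) | drop(4) | sum

Check, running the answer program on each example:
  [48, 20, 5, 5, 15, 9] -> [56, 28, 13, 13, 23, 17] -> [52, 24, 9, 9, 19, 13] -> [47, 19, 4, 4, 14, 8] -> [14, 8] -> 22
  [45, 37, -6, -17, 32, 12, -1] -> [53, 45, 2, -9, 40, 20, 7] -> [49, 41, -2, -13, 36, 16, 3] -> [44, 36, -7, -18, 31, 11, -2] -> [31, 11, -2] -> 40
  [2, 22, 21, 12, -13, -48, 5, 15, 48, -7] -> [10, 30, 29, 20, -5, -40, 13, 23, 56, 1] -> [6, 26, 25, 16, -9, -44, 9, 19, 52, -3] -> [1, 21, 20, 11, -14, -49, 4, 14, 47, -8] -> [-14, -49, 4, 14, 47, -8] -> -6
  [-44, 49, 41, 6, -45, 31, 47] -> [-36, 57, 49, 14, -37, 39, 55] -> [-40, 53, 45, 10, -41, 35, 51] -> [-45, 48, 40, 5, -46, 30, 46] -> [-46, 30, 46] -> 30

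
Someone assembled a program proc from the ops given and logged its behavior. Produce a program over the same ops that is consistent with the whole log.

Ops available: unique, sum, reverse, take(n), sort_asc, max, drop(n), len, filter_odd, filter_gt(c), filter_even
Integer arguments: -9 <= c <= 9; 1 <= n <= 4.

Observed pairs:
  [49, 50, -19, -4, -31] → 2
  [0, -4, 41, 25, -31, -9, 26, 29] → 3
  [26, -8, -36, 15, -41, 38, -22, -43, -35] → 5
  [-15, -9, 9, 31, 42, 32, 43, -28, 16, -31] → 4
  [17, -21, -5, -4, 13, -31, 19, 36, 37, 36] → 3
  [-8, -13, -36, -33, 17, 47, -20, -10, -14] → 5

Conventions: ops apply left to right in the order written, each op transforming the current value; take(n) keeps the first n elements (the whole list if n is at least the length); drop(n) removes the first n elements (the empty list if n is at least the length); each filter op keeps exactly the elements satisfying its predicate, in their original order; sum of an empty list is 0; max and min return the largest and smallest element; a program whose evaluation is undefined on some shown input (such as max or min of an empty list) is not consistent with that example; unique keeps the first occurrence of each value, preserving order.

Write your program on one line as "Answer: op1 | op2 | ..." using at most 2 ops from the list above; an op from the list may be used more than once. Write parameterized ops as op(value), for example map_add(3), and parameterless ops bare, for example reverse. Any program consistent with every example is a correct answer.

filter_even | len

Check, running the answer program on each example:
  [49, 50, -19, -4, -31] -> [50, -4] -> 2
  [0, -4, 41, 25, -31, -9, 26, 29] -> [0, -4, 26] -> 3
  [26, -8, -36, 15, -41, 38, -22, -43, -35] -> [26, -8, -36, 38, -22] -> 5
  [-15, -9, 9, 31, 42, 32, 43, -28, 16, -31] -> [42, 32, -28, 16] -> 4
  [17, -21, -5, -4, 13, -31, 19, 36, 37, 36] -> [-4, 36, 36] -> 3
  [-8, -13, -36, -33, 17, 47, -20, -10, -14] -> [-8, -36, -20, -10, -14] -> 5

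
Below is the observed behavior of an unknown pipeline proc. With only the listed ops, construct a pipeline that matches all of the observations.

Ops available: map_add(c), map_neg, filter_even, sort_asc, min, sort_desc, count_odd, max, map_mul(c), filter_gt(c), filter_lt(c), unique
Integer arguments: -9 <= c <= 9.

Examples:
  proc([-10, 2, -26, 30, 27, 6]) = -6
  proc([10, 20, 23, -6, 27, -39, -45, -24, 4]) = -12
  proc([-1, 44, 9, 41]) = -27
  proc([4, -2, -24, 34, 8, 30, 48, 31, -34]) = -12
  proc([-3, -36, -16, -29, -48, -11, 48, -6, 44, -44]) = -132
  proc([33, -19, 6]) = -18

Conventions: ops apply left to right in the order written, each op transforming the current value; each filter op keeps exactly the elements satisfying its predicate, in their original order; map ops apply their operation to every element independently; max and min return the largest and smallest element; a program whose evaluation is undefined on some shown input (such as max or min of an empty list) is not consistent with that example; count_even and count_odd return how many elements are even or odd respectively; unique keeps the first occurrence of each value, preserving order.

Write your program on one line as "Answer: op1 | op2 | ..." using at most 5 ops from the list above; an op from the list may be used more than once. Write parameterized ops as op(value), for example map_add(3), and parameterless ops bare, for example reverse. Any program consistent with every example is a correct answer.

sort_desc | map_mul(-3) | filter_lt(0) | max

Check, running the answer program on each example:
  [-10, 2, -26, 30, 27, 6] -> [30, 27, 6, 2, -10, -26] -> [-90, -81, -18, -6, 30, 78] -> [-90, -81, -18, -6] -> -6
  [10, 20, 23, -6, 27, -39, -45, -24, 4] -> [27, 23, 20, 10, 4, -6, -24, -39, -45] -> [-81, -69, -60, -30, -12, 18, 72, 117, 135] -> [-81, -69, -60, -30, -12] -> -12
  [-1, 44, 9, 41] -> [44, 41, 9, -1] -> [-132, -123, -27, 3] -> [-132, -123, -27] -> -27
  [4, -2, -24, 34, 8, 30, 48, 31, -34] -> [48, 34, 31, 30, 8, 4, -2, -24, -34] -> [-144, -102, -93, -90, -24, -12, 6, 72, 102] -> [-144, -102, -93, -90, -24, -12] -> -12
  [-3, -36, -16, -29, -48, -11, 48, -6, 44, -44] -> [48, 44, -3, -6, -11, -16, -29, -36, -44, -48] -> [-144, -132, 9, 18, 33, 48, 87, 108, 132, 144] -> [-144, -132] -> -132
  [33, -19, 6] -> [33, 6, -19] -> [-99, -18, 57] -> [-99, -18] -> -18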